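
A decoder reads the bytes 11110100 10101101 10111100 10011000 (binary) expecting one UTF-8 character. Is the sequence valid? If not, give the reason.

Leading byte 0xF4 = 11110100 → 4-byte form.
Payload = 0x12DF18, which exceeds U+10FFFF, the maximum Unicode code point. (Leading bytes F5–FF, or F4 followed by ≥ 0x90, are invalid.)

invalid (encodes a value above U+10FFFF)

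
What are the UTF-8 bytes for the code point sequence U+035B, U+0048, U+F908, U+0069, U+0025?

U+035B: 2-byte form → CD 9B.
U+0048: 1-byte form → 48.
U+F908: 3-byte form → EF A4 88.
U+0069: 1-byte form → 69.
U+0025: 1-byte form → 25.
Concatenated (8 bytes): CD 9B 48 EF A4 88 69 25.

CD 9B 48 EF A4 88 69 25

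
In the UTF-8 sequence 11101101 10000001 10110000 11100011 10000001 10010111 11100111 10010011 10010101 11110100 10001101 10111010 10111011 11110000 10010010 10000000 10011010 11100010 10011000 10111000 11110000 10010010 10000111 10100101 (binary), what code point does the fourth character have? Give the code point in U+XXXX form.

U+10DEBB

Offset 0: leading byte 0xED = 11101101 → 3-byte char #1 = ED 81 B0.
Offset 3: leading byte 0xE3 = 11100011 → 3-byte char #2 = E3 81 97.
Offset 6: leading byte 0xE7 = 11100111 → 3-byte char #3 = E7 93 95.
Offset 9: leading byte 0xF4 = 11110100 → 4-byte char #4 = F4 8D BA BB.
Leading byte 0xF4 = 11110100 matches 11110xxx → 4-byte sequence.
Byte 1: 0xF4 = 11110100, payload 100 (3 bits).
Byte 2: 0x8D = 10001101 (10xxxxxx ✓), payload 001101.
Byte 3: 0xBA = 10111010 (10xxxxxx ✓), payload 111010.
Byte 4: 0xBB = 10111011 (10xxxxxx ✓), payload 111011.
Concatenate: 100001101111010111011 = 0x10DEBB (21 bits → U+10DEBB).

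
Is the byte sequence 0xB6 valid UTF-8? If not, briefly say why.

Byte 0xB6 = 10110110 has the form 10xxxxxx — a continuation byte — but there is no preceding leading byte.

invalid (continuation byte with no leading byte)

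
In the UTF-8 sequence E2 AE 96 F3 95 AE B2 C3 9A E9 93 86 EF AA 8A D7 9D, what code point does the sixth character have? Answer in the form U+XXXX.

U+05DD

Offset 0: leading byte 0xE2 = 11100010 → 3-byte char #1 = E2 AE 96.
Offset 3: leading byte 0xF3 = 11110011 → 4-byte char #2 = F3 95 AE B2.
Offset 7: leading byte 0xC3 = 11000011 → 2-byte char #3 = C3 9A.
Offset 9: leading byte 0xE9 = 11101001 → 3-byte char #4 = E9 93 86.
Offset 12: leading byte 0xEF = 11101111 → 3-byte char #5 = EF AA 8A.
Offset 15: leading byte 0xD7 = 11010111 → 2-byte char #6 = D7 9D.
Leading byte 0xD7 = 11010111 matches 110xxxxx → 2-byte sequence.
Byte 1: 0xD7 = 11010111, payload 10111 (5 bits).
Byte 2: 0x9D = 10011101 (10xxxxxx ✓), payload 011101.
Concatenate: 10111011101 = 0x5DD (11 bits → U+05DD).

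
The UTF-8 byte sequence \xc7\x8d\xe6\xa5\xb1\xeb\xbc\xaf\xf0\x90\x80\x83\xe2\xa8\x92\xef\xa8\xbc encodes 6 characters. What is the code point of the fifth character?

U+2A12

Offset 0: leading byte 0xC7 = 11000111 → 2-byte char #1 = C7 8D.
Offset 2: leading byte 0xE6 = 11100110 → 3-byte char #2 = E6 A5 B1.
Offset 5: leading byte 0xEB = 11101011 → 3-byte char #3 = EB BC AF.
Offset 8: leading byte 0xF0 = 11110000 → 4-byte char #4 = F0 90 80 83.
Offset 12: leading byte 0xE2 = 11100010 → 3-byte char #5 = E2 A8 92.
Leading byte 0xE2 = 11100010 matches 1110xxxx → 3-byte sequence.
Byte 1: 0xE2 = 11100010, payload 0010 (4 bits).
Byte 2: 0xA8 = 10101000 (10xxxxxx ✓), payload 101000.
Byte 3: 0x92 = 10010010 (10xxxxxx ✓), payload 010010.
Concatenate: 0010101000010010 = 0x2A12 (16 bits → U+2A12).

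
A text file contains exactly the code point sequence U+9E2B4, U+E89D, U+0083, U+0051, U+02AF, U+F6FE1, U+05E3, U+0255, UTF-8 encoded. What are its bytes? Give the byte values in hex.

F2 9E 8A B4 EE A2 9D C2 83 51 CA AF F3 B6 BF A1 D7 A3 C9 95

U+9E2B4: 4-byte form → F2 9E 8A B4.
U+E89D: 3-byte form → EE A2 9D.
U+0083: 2-byte form → C2 83.
U+0051: 1-byte form → 51.
U+02AF: 2-byte form → CA AF.
U+F6FE1: 4-byte form → F3 B6 BF A1.
U+05E3: 2-byte form → D7 A3.
U+0255: 2-byte form → C9 95.
Concatenated (20 bytes): F2 9E 8A B4 EE A2 9D C2 83 51 CA AF F3 B6 BF A1 D7 A3 C9 95.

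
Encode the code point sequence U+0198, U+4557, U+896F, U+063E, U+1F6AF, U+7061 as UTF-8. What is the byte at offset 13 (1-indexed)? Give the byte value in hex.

0x9A

1-indexed offset 13 is 0-indexed offset 12.
U+0198 → 2-byte form C6 98 at offsets 0–1.
U+4557 → 3-byte form E4 95 97 at offsets 2–4.
U+896F → 3-byte form E8 A5 AF at offsets 5–7.
U+063E → 2-byte form D8 BE at offsets 8–9.
U+1F6AF → 4-byte form F0 9F 9A AF at offsets 10–13.
Offset 12 falls in char 5's range; it's byte 3 of F0 9F 9A AF = 0x9A.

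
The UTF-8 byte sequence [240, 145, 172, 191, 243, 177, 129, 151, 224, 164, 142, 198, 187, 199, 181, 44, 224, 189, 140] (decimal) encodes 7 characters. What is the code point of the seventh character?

Offset 0: leading byte 0xF0 = 11110000 → 4-byte char #1 = F0 91 AC BF.
Offset 4: leading byte 0xF3 = 11110011 → 4-byte char #2 = F3 B1 81 97.
Offset 8: leading byte 0xE0 = 11100000 → 3-byte char #3 = E0 A4 8E.
Offset 11: leading byte 0xC6 = 11000110 → 2-byte char #4 = C6 BB.
Offset 13: leading byte 0xC7 = 11000111 → 2-byte char #5 = C7 B5.
Offset 15: leading byte 0x2C = 00101100 → 1-byte char #6 = 2C.
Offset 16: leading byte 0xE0 = 11100000 → 3-byte char #7 = E0 BD 8C.
Leading byte 0xE0 = 11100000 matches 1110xxxx → 3-byte sequence.
Byte 1: 0xE0 = 11100000, payload 0000 (4 bits).
Byte 2: 0xBD = 10111101 (10xxxxxx ✓), payload 111101.
Byte 3: 0x8C = 10001100 (10xxxxxx ✓), payload 001100.
Concatenate: 0000111101001100 = 0xF4C (16 bits → U+0F4C).

U+0F4C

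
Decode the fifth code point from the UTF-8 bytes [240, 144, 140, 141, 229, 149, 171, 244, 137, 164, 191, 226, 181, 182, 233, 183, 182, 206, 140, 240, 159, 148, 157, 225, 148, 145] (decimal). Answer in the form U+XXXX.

U+9DF6

Offset 0: leading byte 0xF0 = 11110000 → 4-byte char #1 = F0 90 8C 8D.
Offset 4: leading byte 0xE5 = 11100101 → 3-byte char #2 = E5 95 AB.
Offset 7: leading byte 0xF4 = 11110100 → 4-byte char #3 = F4 89 A4 BF.
Offset 11: leading byte 0xE2 = 11100010 → 3-byte char #4 = E2 B5 B6.
Offset 14: leading byte 0xE9 = 11101001 → 3-byte char #5 = E9 B7 B6.
Leading byte 0xE9 = 11101001 matches 1110xxxx → 3-byte sequence.
Byte 1: 0xE9 = 11101001, payload 1001 (4 bits).
Byte 2: 0xB7 = 10110111 (10xxxxxx ✓), payload 110111.
Byte 3: 0xB6 = 10110110 (10xxxxxx ✓), payload 110110.
Concatenate: 1001110111110110 = 0x9DF6 (16 bits → U+9DF6).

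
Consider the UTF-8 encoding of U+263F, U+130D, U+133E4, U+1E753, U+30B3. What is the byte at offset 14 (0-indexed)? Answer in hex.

0xE3

U+263F → 3-byte form E2 98 BF at offsets 0–2.
U+130D → 3-byte form E1 8C 8D at offsets 3–5.
U+133E4 → 4-byte form F0 93 8F A4 at offsets 6–9.
U+1E753 → 4-byte form F0 9E 9D 93 at offsets 10–13.
U+30B3 → 3-byte form E3 82 B3 at offsets 14–16.
Offset 14 falls in char 5's range; it's byte 1 of E3 82 B3 = 0xE3.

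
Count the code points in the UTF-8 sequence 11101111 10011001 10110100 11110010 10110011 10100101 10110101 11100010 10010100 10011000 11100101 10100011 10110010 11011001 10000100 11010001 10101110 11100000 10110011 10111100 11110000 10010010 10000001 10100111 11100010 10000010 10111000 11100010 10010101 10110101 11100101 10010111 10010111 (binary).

11

Byte at offset 0: 0xEF = 11101111 → 3-byte char (#1). Advance 3.
Byte at offset 3: 0xF2 = 11110010 → 4-byte char (#2). Advance 4.
Byte at offset 7: 0xE2 = 11100010 → 3-byte char (#3). Advance 3.
Byte at offset 10: 0xE5 = 11100101 → 3-byte char (#4). Advance 3.
Byte at offset 13: 0xD9 = 11011001 → 2-byte char (#5). Advance 2.
Byte at offset 15: 0xD1 = 11010001 → 2-byte char (#6). Advance 2.
Byte at offset 17: 0xE0 = 11100000 → 3-byte char (#7). Advance 3.
Byte at offset 20: 0xF0 = 11110000 → 4-byte char (#8). Advance 4.
Byte at offset 24: 0xE2 = 11100010 → 3-byte char (#9). Advance 3.
Byte at offset 27: 0xE2 = 11100010 → 3-byte char (#10). Advance 3.
Byte at offset 30: 0xE5 = 11100101 → 3-byte char (#11). Advance 3.
Reached end at offset 33 after 11 code points.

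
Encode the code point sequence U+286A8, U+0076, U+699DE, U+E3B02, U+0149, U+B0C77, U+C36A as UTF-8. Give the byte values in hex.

U+286A8: 4-byte form → F0 A8 9A A8.
U+0076: 1-byte form → 76.
U+699DE: 4-byte form → F1 A9 A7 9E.
U+E3B02: 4-byte form → F3 A3 AC 82.
U+0149: 2-byte form → C5 89.
U+B0C77: 4-byte form → F2 B0 B1 B7.
U+C36A: 3-byte form → EC 8D AA.
Concatenated (22 bytes): F0 A8 9A A8 76 F1 A9 A7 9E F3 A3 AC 82 C5 89 F2 B0 B1 B7 EC 8D AA.

F0 A8 9A A8 76 F1 A9 A7 9E F3 A3 AC 82 C5 89 F2 B0 B1 B7 EC 8D AA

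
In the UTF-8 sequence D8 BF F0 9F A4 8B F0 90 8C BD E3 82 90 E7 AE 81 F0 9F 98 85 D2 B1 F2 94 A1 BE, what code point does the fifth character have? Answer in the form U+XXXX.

Offset 0: leading byte 0xD8 = 11011000 → 2-byte char #1 = D8 BF.
Offset 2: leading byte 0xF0 = 11110000 → 4-byte char #2 = F0 9F A4 8B.
Offset 6: leading byte 0xF0 = 11110000 → 4-byte char #3 = F0 90 8C BD.
Offset 10: leading byte 0xE3 = 11100011 → 3-byte char #4 = E3 82 90.
Offset 13: leading byte 0xE7 = 11100111 → 3-byte char #5 = E7 AE 81.
Leading byte 0xE7 = 11100111 matches 1110xxxx → 3-byte sequence.
Byte 1: 0xE7 = 11100111, payload 0111 (4 bits).
Byte 2: 0xAE = 10101110 (10xxxxxx ✓), payload 101110.
Byte 3: 0x81 = 10000001 (10xxxxxx ✓), payload 000001.
Concatenate: 0111101110000001 = 0x7B81 (16 bits → U+7B81).

U+7B81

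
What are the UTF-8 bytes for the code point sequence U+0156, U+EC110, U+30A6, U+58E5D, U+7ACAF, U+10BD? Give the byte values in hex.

C5 96 F3 AC 84 90 E3 82 A6 F1 98 B9 9D F1 BA B2 AF E1 82 BD

U+0156: 2-byte form → C5 96.
U+EC110: 4-byte form → F3 AC 84 90.
U+30A6: 3-byte form → E3 82 A6.
U+58E5D: 4-byte form → F1 98 B9 9D.
U+7ACAF: 4-byte form → F1 BA B2 AF.
U+10BD: 3-byte form → E1 82 BD.
Concatenated (20 bytes): C5 96 F3 AC 84 90 E3 82 A6 F1 98 B9 9D F1 BA B2 AF E1 82 BD.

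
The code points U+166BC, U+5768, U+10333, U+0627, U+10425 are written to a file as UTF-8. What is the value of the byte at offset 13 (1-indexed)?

0xA7

1-indexed offset 13 is 0-indexed offset 12.
U+166BC → 4-byte form F0 96 9A BC at offsets 0–3.
U+5768 → 3-byte form E5 9D A8 at offsets 4–6.
U+10333 → 4-byte form F0 90 8C B3 at offsets 7–10.
U+0627 → 2-byte form D8 A7 at offsets 11–12.
Offset 12 falls in char 4's range; it's byte 2 of D8 A7 = 0xA7.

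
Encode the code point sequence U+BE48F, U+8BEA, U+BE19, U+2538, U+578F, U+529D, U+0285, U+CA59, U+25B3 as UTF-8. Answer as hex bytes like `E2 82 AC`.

F2 BE 92 8F E8 AF AA EB B8 99 E2 94 B8 E5 9E 8F E5 8A 9D CA 85 EC A9 99 E2 96 B3

U+BE48F: 4-byte form → F2 BE 92 8F.
U+8BEA: 3-byte form → E8 AF AA.
U+BE19: 3-byte form → EB B8 99.
U+2538: 3-byte form → E2 94 B8.
U+578F: 3-byte form → E5 9E 8F.
U+529D: 3-byte form → E5 8A 9D.
U+0285: 2-byte form → CA 85.
U+CA59: 3-byte form → EC A9 99.
U+25B3: 3-byte form → E2 96 B3.
Concatenated (27 bytes): F2 BE 92 8F E8 AF AA EB B8 99 E2 94 B8 E5 9E 8F E5 8A 9D CA 85 EC A9 99 E2 96 B3.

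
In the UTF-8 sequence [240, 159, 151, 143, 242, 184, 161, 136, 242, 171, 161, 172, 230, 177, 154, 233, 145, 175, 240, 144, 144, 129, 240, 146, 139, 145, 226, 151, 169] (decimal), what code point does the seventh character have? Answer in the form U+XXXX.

Offset 0: leading byte 0xF0 = 11110000 → 4-byte char #1 = F0 9F 97 8F.
Offset 4: leading byte 0xF2 = 11110010 → 4-byte char #2 = F2 B8 A1 88.
Offset 8: leading byte 0xF2 = 11110010 → 4-byte char #3 = F2 AB A1 AC.
Offset 12: leading byte 0xE6 = 11100110 → 3-byte char #4 = E6 B1 9A.
Offset 15: leading byte 0xE9 = 11101001 → 3-byte char #5 = E9 91 AF.
Offset 18: leading byte 0xF0 = 11110000 → 4-byte char #6 = F0 90 90 81.
Offset 22: leading byte 0xF0 = 11110000 → 4-byte char #7 = F0 92 8B 91.
Leading byte 0xF0 = 11110000 matches 11110xxx → 4-byte sequence.
Byte 1: 0xF0 = 11110000, payload 000 (3 bits).
Byte 2: 0x92 = 10010010 (10xxxxxx ✓), payload 010010.
Byte 3: 0x8B = 10001011 (10xxxxxx ✓), payload 001011.
Byte 4: 0x91 = 10010001 (10xxxxxx ✓), payload 010001.
Concatenate: 000010010001011010001 = 0x122D1 (21 bits → U+122D1).

U+122D1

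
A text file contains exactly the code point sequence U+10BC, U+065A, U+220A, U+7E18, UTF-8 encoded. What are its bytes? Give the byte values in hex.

E1 82 BC D9 9A E2 88 8A E7 B8 98

U+10BC: 3-byte form → E1 82 BC.
U+065A: 2-byte form → D9 9A.
U+220A: 3-byte form → E2 88 8A.
U+7E18: 3-byte form → E7 B8 98.
Concatenated (11 bytes): E1 82 BC D9 9A E2 88 8A E7 B8 98.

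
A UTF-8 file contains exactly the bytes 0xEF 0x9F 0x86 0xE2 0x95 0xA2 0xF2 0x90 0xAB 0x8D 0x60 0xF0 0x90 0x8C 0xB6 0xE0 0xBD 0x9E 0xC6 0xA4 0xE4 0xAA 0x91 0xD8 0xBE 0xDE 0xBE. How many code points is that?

Byte at offset 0: 0xEF = 11101111 → 3-byte char (#1). Advance 3.
Byte at offset 3: 0xE2 = 11100010 → 3-byte char (#2). Advance 3.
Byte at offset 6: 0xF2 = 11110010 → 4-byte char (#3). Advance 4.
Byte at offset 10: 0x60 = 01100000 → 1-byte char (#4). Advance 1.
Byte at offset 11: 0xF0 = 11110000 → 4-byte char (#5). Advance 4.
Byte at offset 15: 0xE0 = 11100000 → 3-byte char (#6). Advance 3.
Byte at offset 18: 0xC6 = 11000110 → 2-byte char (#7). Advance 2.
Byte at offset 20: 0xE4 = 11100100 → 3-byte char (#8). Advance 3.
Byte at offset 23: 0xD8 = 11011000 → 2-byte char (#9). Advance 2.
Byte at offset 25: 0xDE = 11011110 → 2-byte char (#10). Advance 2.
Reached end at offset 27 after 10 code points.

10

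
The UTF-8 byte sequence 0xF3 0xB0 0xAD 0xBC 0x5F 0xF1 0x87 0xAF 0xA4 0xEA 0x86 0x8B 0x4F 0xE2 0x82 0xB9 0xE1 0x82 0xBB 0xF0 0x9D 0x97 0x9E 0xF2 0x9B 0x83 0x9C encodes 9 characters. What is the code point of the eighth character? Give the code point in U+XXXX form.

U+1D5DE

Offset 0: leading byte 0xF3 = 11110011 → 4-byte char #1 = F3 B0 AD BC.
Offset 4: leading byte 0x5F = 01011111 → 1-byte char #2 = 5F.
Offset 5: leading byte 0xF1 = 11110001 → 4-byte char #3 = F1 87 AF A4.
Offset 9: leading byte 0xEA = 11101010 → 3-byte char #4 = EA 86 8B.
Offset 12: leading byte 0x4F = 01001111 → 1-byte char #5 = 4F.
Offset 13: leading byte 0xE2 = 11100010 → 3-byte char #6 = E2 82 B9.
Offset 16: leading byte 0xE1 = 11100001 → 3-byte char #7 = E1 82 BB.
Offset 19: leading byte 0xF0 = 11110000 → 4-byte char #8 = F0 9D 97 9E.
Leading byte 0xF0 = 11110000 matches 11110xxx → 4-byte sequence.
Byte 1: 0xF0 = 11110000, payload 000 (3 bits).
Byte 2: 0x9D = 10011101 (10xxxxxx ✓), payload 011101.
Byte 3: 0x97 = 10010111 (10xxxxxx ✓), payload 010111.
Byte 4: 0x9E = 10011110 (10xxxxxx ✓), payload 011110.
Concatenate: 000011101010111011110 = 0x1D5DE (21 bits → U+1D5DE).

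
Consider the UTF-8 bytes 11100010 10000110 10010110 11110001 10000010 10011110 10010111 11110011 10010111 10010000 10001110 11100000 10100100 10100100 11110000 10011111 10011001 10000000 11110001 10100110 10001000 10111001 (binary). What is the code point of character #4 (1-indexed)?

Offset 0: leading byte 0xE2 = 11100010 → 3-byte char #1 = E2 86 96.
Offset 3: leading byte 0xF1 = 11110001 → 4-byte char #2 = F1 82 9E 97.
Offset 7: leading byte 0xF3 = 11110011 → 4-byte char #3 = F3 97 90 8E.
Offset 11: leading byte 0xE0 = 11100000 → 3-byte char #4 = E0 A4 A4.
Leading byte 0xE0 = 11100000 matches 1110xxxx → 3-byte sequence.
Byte 1: 0xE0 = 11100000, payload 0000 (4 bits).
Byte 2: 0xA4 = 10100100 (10xxxxxx ✓), payload 100100.
Byte 3: 0xA4 = 10100100 (10xxxxxx ✓), payload 100100.
Concatenate: 0000100100100100 = 0x924 (16 bits → U+0924).

U+0924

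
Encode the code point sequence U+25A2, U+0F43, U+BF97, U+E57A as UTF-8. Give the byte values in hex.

E2 96 A2 E0 BD 83 EB BE 97 EE 95 BA

U+25A2: 3-byte form → E2 96 A2.
U+0F43: 3-byte form → E0 BD 83.
U+BF97: 3-byte form → EB BE 97.
U+E57A: 3-byte form → EE 95 BA.
Concatenated (12 bytes): E2 96 A2 E0 BD 83 EB BE 97 EE 95 BA.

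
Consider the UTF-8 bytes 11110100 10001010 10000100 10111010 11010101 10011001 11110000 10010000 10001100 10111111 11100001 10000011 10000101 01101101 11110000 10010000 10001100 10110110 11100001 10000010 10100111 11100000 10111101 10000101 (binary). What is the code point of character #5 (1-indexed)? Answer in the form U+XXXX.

Offset 0: leading byte 0xF4 = 11110100 → 4-byte char #1 = F4 8A 84 BA.
Offset 4: leading byte 0xD5 = 11010101 → 2-byte char #2 = D5 99.
Offset 6: leading byte 0xF0 = 11110000 → 4-byte char #3 = F0 90 8C BF.
Offset 10: leading byte 0xE1 = 11100001 → 3-byte char #4 = E1 83 85.
Offset 13: leading byte 0x6D = 01101101 → 1-byte char #5 = 6D.
Leading byte 0x6D = 01101101 matches 0xxxxxxx → 1-byte sequence.
Byte 1: 0x6D = 01101101, payload 1101101 (7 bits).
Concatenate: 1101101 = 0x6D (7 bits → U+006D).

U+006D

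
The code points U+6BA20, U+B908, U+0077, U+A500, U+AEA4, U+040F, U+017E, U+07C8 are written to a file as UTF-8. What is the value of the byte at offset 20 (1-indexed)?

1-indexed offset 20 is 0-indexed offset 19.
U+6BA20 → 4-byte form F1 AB A8 A0 at offsets 0–3.
U+B908 → 3-byte form EB A4 88 at offsets 4–6.
U+0077 → 1-byte form 77 at offsets 7–7.
U+A500 → 3-byte form EA 94 80 at offsets 8–10.
U+AEA4 → 3-byte form EA BA A4 at offsets 11–13.
U+040F → 2-byte form D0 8F at offsets 14–15.
U+017E → 2-byte form C5 BE at offsets 16–17.
U+07C8 → 2-byte form DF 88 at offsets 18–19.
Offset 19 falls in char 8's range; it's byte 2 of DF 88 = 0x88.

0x88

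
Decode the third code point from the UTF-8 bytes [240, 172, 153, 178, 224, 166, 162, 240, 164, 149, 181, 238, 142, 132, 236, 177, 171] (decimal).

Offset 0: leading byte 0xF0 = 11110000 → 4-byte char #1 = F0 AC 99 B2.
Offset 4: leading byte 0xE0 = 11100000 → 3-byte char #2 = E0 A6 A2.
Offset 7: leading byte 0xF0 = 11110000 → 4-byte char #3 = F0 A4 95 B5.
Leading byte 0xF0 = 11110000 matches 11110xxx → 4-byte sequence.
Byte 1: 0xF0 = 11110000, payload 000 (3 bits).
Byte 2: 0xA4 = 10100100 (10xxxxxx ✓), payload 100100.
Byte 3: 0x95 = 10010101 (10xxxxxx ✓), payload 010101.
Byte 4: 0xB5 = 10110101 (10xxxxxx ✓), payload 110101.
Concatenate: 000100100010101110101 = 0x24575 (21 bits → U+24575).

U+24575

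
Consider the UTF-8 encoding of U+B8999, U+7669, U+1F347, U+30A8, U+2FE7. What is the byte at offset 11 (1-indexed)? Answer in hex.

1-indexed offset 11 is 0-indexed offset 10.
U+B8999 → 4-byte form F2 B8 A6 99 at offsets 0–3.
U+7669 → 3-byte form E7 99 A9 at offsets 4–6.
U+1F347 → 4-byte form F0 9F 8D 87 at offsets 7–10.
Offset 10 falls in char 3's range; it's byte 4 of F0 9F 8D 87 = 0x87.

0x87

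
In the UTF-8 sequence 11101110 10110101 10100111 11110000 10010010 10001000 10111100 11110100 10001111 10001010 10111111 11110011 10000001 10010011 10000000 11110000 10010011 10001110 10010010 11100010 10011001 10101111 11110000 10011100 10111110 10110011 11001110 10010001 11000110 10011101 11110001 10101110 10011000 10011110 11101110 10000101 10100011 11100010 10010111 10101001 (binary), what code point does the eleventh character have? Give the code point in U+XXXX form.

U+E163

Offset 0: leading byte 0xEE = 11101110 → 3-byte char #1 = EE B5 A7.
Offset 3: leading byte 0xF0 = 11110000 → 4-byte char #2 = F0 92 88 BC.
Offset 7: leading byte 0xF4 = 11110100 → 4-byte char #3 = F4 8F 8A BF.
Offset 11: leading byte 0xF3 = 11110011 → 4-byte char #4 = F3 81 93 80.
Offset 15: leading byte 0xF0 = 11110000 → 4-byte char #5 = F0 93 8E 92.
Offset 19: leading byte 0xE2 = 11100010 → 3-byte char #6 = E2 99 AF.
Offset 22: leading byte 0xF0 = 11110000 → 4-byte char #7 = F0 9C BE B3.
Offset 26: leading byte 0xCE = 11001110 → 2-byte char #8 = CE 91.
Offset 28: leading byte 0xC6 = 11000110 → 2-byte char #9 = C6 9D.
Offset 30: leading byte 0xF1 = 11110001 → 4-byte char #10 = F1 AE 98 9E.
Offset 34: leading byte 0xEE = 11101110 → 3-byte char #11 = EE 85 A3.
Leading byte 0xEE = 11101110 matches 1110xxxx → 3-byte sequence.
Byte 1: 0xEE = 11101110, payload 1110 (4 bits).
Byte 2: 0x85 = 10000101 (10xxxxxx ✓), payload 000101.
Byte 3: 0xA3 = 10100011 (10xxxxxx ✓), payload 100011.
Concatenate: 1110000101100011 = 0xE163 (16 bits → U+E163).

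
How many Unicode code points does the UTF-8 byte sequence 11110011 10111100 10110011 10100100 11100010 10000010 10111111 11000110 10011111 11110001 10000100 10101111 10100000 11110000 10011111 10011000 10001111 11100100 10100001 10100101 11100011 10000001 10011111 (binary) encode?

7

Byte at offset 0: 0xF3 = 11110011 → 4-byte char (#1). Advance 4.
Byte at offset 4: 0xE2 = 11100010 → 3-byte char (#2). Advance 3.
Byte at offset 7: 0xC6 = 11000110 → 2-byte char (#3). Advance 2.
Byte at offset 9: 0xF1 = 11110001 → 4-byte char (#4). Advance 4.
Byte at offset 13: 0xF0 = 11110000 → 4-byte char (#5). Advance 4.
Byte at offset 17: 0xE4 = 11100100 → 3-byte char (#6). Advance 3.
Byte at offset 20: 0xE3 = 11100011 → 3-byte char (#7). Advance 3.
Reached end at offset 23 after 7 code points.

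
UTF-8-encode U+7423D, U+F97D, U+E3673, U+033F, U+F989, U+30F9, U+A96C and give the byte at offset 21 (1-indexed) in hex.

1-indexed offset 21 is 0-indexed offset 20.
U+7423D → 4-byte form F1 B4 88 BD at offsets 0–3.
U+F97D → 3-byte form EF A5 BD at offsets 4–6.
U+E3673 → 4-byte form F3 A3 99 B3 at offsets 7–10.
U+033F → 2-byte form CC BF at offsets 11–12.
U+F989 → 3-byte form EF A6 89 at offsets 13–15.
U+30F9 → 3-byte form E3 83 B9 at offsets 16–18.
U+A96C → 3-byte form EA A5 AC at offsets 19–21.
Offset 20 falls in char 7's range; it's byte 2 of EA A5 AC = 0xA5.

0xA5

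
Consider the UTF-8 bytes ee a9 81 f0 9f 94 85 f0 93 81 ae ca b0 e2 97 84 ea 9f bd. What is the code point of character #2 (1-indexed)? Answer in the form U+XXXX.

U+1F505

Offset 0: leading byte 0xEE = 11101110 → 3-byte char #1 = EE A9 81.
Offset 3: leading byte 0xF0 = 11110000 → 4-byte char #2 = F0 9F 94 85.
Leading byte 0xF0 = 11110000 matches 11110xxx → 4-byte sequence.
Byte 1: 0xF0 = 11110000, payload 000 (3 bits).
Byte 2: 0x9F = 10011111 (10xxxxxx ✓), payload 011111.
Byte 3: 0x94 = 10010100 (10xxxxxx ✓), payload 010100.
Byte 4: 0x85 = 10000101 (10xxxxxx ✓), payload 000101.
Concatenate: 000011111010100000101 = 0x1F505 (21 bits → U+1F505).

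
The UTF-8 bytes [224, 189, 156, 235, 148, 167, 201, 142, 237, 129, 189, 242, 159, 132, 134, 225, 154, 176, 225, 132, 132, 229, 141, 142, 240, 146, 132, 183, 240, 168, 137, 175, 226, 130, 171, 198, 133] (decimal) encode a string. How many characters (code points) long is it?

12

Byte at offset 0: 0xE0 = 11100000 → 3-byte char (#1). Advance 3.
Byte at offset 3: 0xEB = 11101011 → 3-byte char (#2). Advance 3.
Byte at offset 6: 0xC9 = 11001001 → 2-byte char (#3). Advance 2.
Byte at offset 8: 0xED = 11101101 → 3-byte char (#4). Advance 3.
Byte at offset 11: 0xF2 = 11110010 → 4-byte char (#5). Advance 4.
Byte at offset 15: 0xE1 = 11100001 → 3-byte char (#6). Advance 3.
Byte at offset 18: 0xE1 = 11100001 → 3-byte char (#7). Advance 3.
Byte at offset 21: 0xE5 = 11100101 → 3-byte char (#8). Advance 3.
Byte at offset 24: 0xF0 = 11110000 → 4-byte char (#9). Advance 4.
Byte at offset 28: 0xF0 = 11110000 → 4-byte char (#10). Advance 4.
Byte at offset 32: 0xE2 = 11100010 → 3-byte char (#11). Advance 3.
Byte at offset 35: 0xC6 = 11000110 → 2-byte char (#12). Advance 2.
Reached end at offset 37 after 12 code points.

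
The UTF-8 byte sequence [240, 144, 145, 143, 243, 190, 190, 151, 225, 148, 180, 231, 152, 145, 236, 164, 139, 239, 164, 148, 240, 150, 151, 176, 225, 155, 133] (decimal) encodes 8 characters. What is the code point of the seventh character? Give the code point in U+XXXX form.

U+165F0

Offset 0: leading byte 0xF0 = 11110000 → 4-byte char #1 = F0 90 91 8F.
Offset 4: leading byte 0xF3 = 11110011 → 4-byte char #2 = F3 BE BE 97.
Offset 8: leading byte 0xE1 = 11100001 → 3-byte char #3 = E1 94 B4.
Offset 11: leading byte 0xE7 = 11100111 → 3-byte char #4 = E7 98 91.
Offset 14: leading byte 0xEC = 11101100 → 3-byte char #5 = EC A4 8B.
Offset 17: leading byte 0xEF = 11101111 → 3-byte char #6 = EF A4 94.
Offset 20: leading byte 0xF0 = 11110000 → 4-byte char #7 = F0 96 97 B0.
Leading byte 0xF0 = 11110000 matches 11110xxx → 4-byte sequence.
Byte 1: 0xF0 = 11110000, payload 000 (3 bits).
Byte 2: 0x96 = 10010110 (10xxxxxx ✓), payload 010110.
Byte 3: 0x97 = 10010111 (10xxxxxx ✓), payload 010111.
Byte 4: 0xB0 = 10110000 (10xxxxxx ✓), payload 110000.
Concatenate: 000010110010111110000 = 0x165F0 (21 bits → U+165F0).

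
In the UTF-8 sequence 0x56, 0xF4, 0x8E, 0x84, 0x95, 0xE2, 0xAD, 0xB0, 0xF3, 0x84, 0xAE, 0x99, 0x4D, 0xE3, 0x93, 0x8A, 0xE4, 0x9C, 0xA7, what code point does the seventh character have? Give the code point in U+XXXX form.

Offset 0: leading byte 0x56 = 01010110 → 1-byte char #1 = 56.
Offset 1: leading byte 0xF4 = 11110100 → 4-byte char #2 = F4 8E 84 95.
Offset 5: leading byte 0xE2 = 11100010 → 3-byte char #3 = E2 AD B0.
Offset 8: leading byte 0xF3 = 11110011 → 4-byte char #4 = F3 84 AE 99.
Offset 12: leading byte 0x4D = 01001101 → 1-byte char #5 = 4D.
Offset 13: leading byte 0xE3 = 11100011 → 3-byte char #6 = E3 93 8A.
Offset 16: leading byte 0xE4 = 11100100 → 3-byte char #7 = E4 9C A7.
Leading byte 0xE4 = 11100100 matches 1110xxxx → 3-byte sequence.
Byte 1: 0xE4 = 11100100, payload 0100 (4 bits).
Byte 2: 0x9C = 10011100 (10xxxxxx ✓), payload 011100.
Byte 3: 0xA7 = 10100111 (10xxxxxx ✓), payload 100111.
Concatenate: 0100011100100111 = 0x4727 (16 bits → U+4727).

U+4727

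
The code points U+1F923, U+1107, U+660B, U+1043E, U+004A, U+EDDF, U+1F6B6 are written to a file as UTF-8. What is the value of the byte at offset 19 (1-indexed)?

1-indexed offset 19 is 0-indexed offset 18.
U+1F923 → 4-byte form F0 9F A4 A3 at offsets 0–3.
U+1107 → 3-byte form E1 84 87 at offsets 4–6.
U+660B → 3-byte form E6 98 8B at offsets 7–9.
U+1043E → 4-byte form F0 90 90 BE at offsets 10–13.
U+004A → 1-byte form 4A at offsets 14–14.
U+EDDF → 3-byte form EE B7 9F at offsets 15–17.
U+1F6B6 → 4-byte form F0 9F 9A B6 at offsets 18–21.
Offset 18 falls in char 7's range; it's byte 1 of F0 9F 9A B6 = 0xF0.

0xF0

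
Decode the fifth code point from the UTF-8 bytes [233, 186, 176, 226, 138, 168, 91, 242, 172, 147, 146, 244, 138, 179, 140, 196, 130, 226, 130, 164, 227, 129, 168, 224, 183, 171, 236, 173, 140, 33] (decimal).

Offset 0: leading byte 0xE9 = 11101001 → 3-byte char #1 = E9 BA B0.
Offset 3: leading byte 0xE2 = 11100010 → 3-byte char #2 = E2 8A A8.
Offset 6: leading byte 0x5B = 01011011 → 1-byte char #3 = 5B.
Offset 7: leading byte 0xF2 = 11110010 → 4-byte char #4 = F2 AC 93 92.
Offset 11: leading byte 0xF4 = 11110100 → 4-byte char #5 = F4 8A B3 8C.
Leading byte 0xF4 = 11110100 matches 11110xxx → 4-byte sequence.
Byte 1: 0xF4 = 11110100, payload 100 (3 bits).
Byte 2: 0x8A = 10001010 (10xxxxxx ✓), payload 001010.
Byte 3: 0xB3 = 10110011 (10xxxxxx ✓), payload 110011.
Byte 4: 0x8C = 10001100 (10xxxxxx ✓), payload 001100.
Concatenate: 100001010110011001100 = 0x10ACCC (21 bits → U+10ACCC).

U+10ACCC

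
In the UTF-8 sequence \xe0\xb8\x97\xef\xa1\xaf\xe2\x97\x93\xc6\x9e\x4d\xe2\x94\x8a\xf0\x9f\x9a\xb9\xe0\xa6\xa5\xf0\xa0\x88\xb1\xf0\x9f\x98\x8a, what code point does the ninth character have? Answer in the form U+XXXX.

Offset 0: leading byte 0xE0 = 11100000 → 3-byte char #1 = E0 B8 97.
Offset 3: leading byte 0xEF = 11101111 → 3-byte char #2 = EF A1 AF.
Offset 6: leading byte 0xE2 = 11100010 → 3-byte char #3 = E2 97 93.
Offset 9: leading byte 0xC6 = 11000110 → 2-byte char #4 = C6 9E.
Offset 11: leading byte 0x4D = 01001101 → 1-byte char #5 = 4D.
Offset 12: leading byte 0xE2 = 11100010 → 3-byte char #6 = E2 94 8A.
Offset 15: leading byte 0xF0 = 11110000 → 4-byte char #7 = F0 9F 9A B9.
Offset 19: leading byte 0xE0 = 11100000 → 3-byte char #8 = E0 A6 A5.
Offset 22: leading byte 0xF0 = 11110000 → 4-byte char #9 = F0 A0 88 B1.
Leading byte 0xF0 = 11110000 matches 11110xxx → 4-byte sequence.
Byte 1: 0xF0 = 11110000, payload 000 (3 bits).
Byte 2: 0xA0 = 10100000 (10xxxxxx ✓), payload 100000.
Byte 3: 0x88 = 10001000 (10xxxxxx ✓), payload 001000.
Byte 4: 0xB1 = 10110001 (10xxxxxx ✓), payload 110001.
Concatenate: 000100000001000110001 = 0x20231 (21 bits → U+20231).

U+20231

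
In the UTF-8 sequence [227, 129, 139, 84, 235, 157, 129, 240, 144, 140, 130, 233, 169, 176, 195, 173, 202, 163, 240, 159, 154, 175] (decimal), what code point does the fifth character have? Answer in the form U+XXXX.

U+9A70

Offset 0: leading byte 0xE3 = 11100011 → 3-byte char #1 = E3 81 8B.
Offset 3: leading byte 0x54 = 01010100 → 1-byte char #2 = 54.
Offset 4: leading byte 0xEB = 11101011 → 3-byte char #3 = EB 9D 81.
Offset 7: leading byte 0xF0 = 11110000 → 4-byte char #4 = F0 90 8C 82.
Offset 11: leading byte 0xE9 = 11101001 → 3-byte char #5 = E9 A9 B0.
Leading byte 0xE9 = 11101001 matches 1110xxxx → 3-byte sequence.
Byte 1: 0xE9 = 11101001, payload 1001 (4 bits).
Byte 2: 0xA9 = 10101001 (10xxxxxx ✓), payload 101001.
Byte 3: 0xB0 = 10110000 (10xxxxxx ✓), payload 110000.
Concatenate: 1001101001110000 = 0x9A70 (16 bits → U+9A70).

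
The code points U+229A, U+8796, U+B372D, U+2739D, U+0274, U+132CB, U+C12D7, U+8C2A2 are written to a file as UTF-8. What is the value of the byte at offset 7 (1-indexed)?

1-indexed offset 7 is 0-indexed offset 6.
U+229A → 3-byte form E2 8A 9A at offsets 0–2.
U+8796 → 3-byte form E8 9E 96 at offsets 3–5.
U+B372D → 4-byte form F2 B3 9C AD at offsets 6–9.
Offset 6 falls in char 3's range; it's byte 1 of F2 B3 9C AD = 0xF2.

0xF2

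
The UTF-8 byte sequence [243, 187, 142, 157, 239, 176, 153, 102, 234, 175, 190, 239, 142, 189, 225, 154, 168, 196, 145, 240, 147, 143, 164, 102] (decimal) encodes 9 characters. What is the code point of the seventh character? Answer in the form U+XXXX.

U+0111

Offset 0: leading byte 0xF3 = 11110011 → 4-byte char #1 = F3 BB 8E 9D.
Offset 4: leading byte 0xEF = 11101111 → 3-byte char #2 = EF B0 99.
Offset 7: leading byte 0x66 = 01100110 → 1-byte char #3 = 66.
Offset 8: leading byte 0xEA = 11101010 → 3-byte char #4 = EA AF BE.
Offset 11: leading byte 0xEF = 11101111 → 3-byte char #5 = EF 8E BD.
Offset 14: leading byte 0xE1 = 11100001 → 3-byte char #6 = E1 9A A8.
Offset 17: leading byte 0xC4 = 11000100 → 2-byte char #7 = C4 91.
Leading byte 0xC4 = 11000100 matches 110xxxxx → 2-byte sequence.
Byte 1: 0xC4 = 11000100, payload 00100 (5 bits).
Byte 2: 0x91 = 10010001 (10xxxxxx ✓), payload 010001.
Concatenate: 00100010001 = 0x111 (11 bits → U+0111).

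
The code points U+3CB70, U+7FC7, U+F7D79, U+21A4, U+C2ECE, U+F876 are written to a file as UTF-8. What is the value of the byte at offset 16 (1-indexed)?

0x82

1-indexed offset 16 is 0-indexed offset 15.
U+3CB70 → 4-byte form F0 BC AD B0 at offsets 0–3.
U+7FC7 → 3-byte form E7 BF 87 at offsets 4–6.
U+F7D79 → 4-byte form F3 B7 B5 B9 at offsets 7–10.
U+21A4 → 3-byte form E2 86 A4 at offsets 11–13.
U+C2ECE → 4-byte form F3 82 BB 8E at offsets 14–17.
Offset 15 falls in char 5's range; it's byte 2 of F3 82 BB 8E = 0x82.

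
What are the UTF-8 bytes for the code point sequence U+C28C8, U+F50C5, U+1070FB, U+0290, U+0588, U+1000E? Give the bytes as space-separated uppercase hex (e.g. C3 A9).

U+C28C8: 4-byte form → F3 82 A3 88.
U+F50C5: 4-byte form → F3 B5 83 85.
U+1070FB: 4-byte form → F4 87 83 BB.
U+0290: 2-byte form → CA 90.
U+0588: 2-byte form → D6 88.
U+1000E: 4-byte form → F0 90 80 8E.
Concatenated (20 bytes): F3 82 A3 88 F3 B5 83 85 F4 87 83 BB CA 90 D6 88 F0 90 80 8E.

F3 82 A3 88 F3 B5 83 85 F4 87 83 BB CA 90 D6 88 F0 90 80 8E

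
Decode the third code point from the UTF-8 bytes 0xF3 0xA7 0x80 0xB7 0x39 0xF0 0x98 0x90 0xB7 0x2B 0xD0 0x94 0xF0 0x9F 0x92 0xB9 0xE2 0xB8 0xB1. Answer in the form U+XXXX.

U+18437

Offset 0: leading byte 0xF3 = 11110011 → 4-byte char #1 = F3 A7 80 B7.
Offset 4: leading byte 0x39 = 00111001 → 1-byte char #2 = 39.
Offset 5: leading byte 0xF0 = 11110000 → 4-byte char #3 = F0 98 90 B7.
Leading byte 0xF0 = 11110000 matches 11110xxx → 4-byte sequence.
Byte 1: 0xF0 = 11110000, payload 000 (3 bits).
Byte 2: 0x98 = 10011000 (10xxxxxx ✓), payload 011000.
Byte 3: 0x90 = 10010000 (10xxxxxx ✓), payload 010000.
Byte 4: 0xB7 = 10110111 (10xxxxxx ✓), payload 110111.
Concatenate: 000011000010000110111 = 0x18437 (21 bits → U+18437).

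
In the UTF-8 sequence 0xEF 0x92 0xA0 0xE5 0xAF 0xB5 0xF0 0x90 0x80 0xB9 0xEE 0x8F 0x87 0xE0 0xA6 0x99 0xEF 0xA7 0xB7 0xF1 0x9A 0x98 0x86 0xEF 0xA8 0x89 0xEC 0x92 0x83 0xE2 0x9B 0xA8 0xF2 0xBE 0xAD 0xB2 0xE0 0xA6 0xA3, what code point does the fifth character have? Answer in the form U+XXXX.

Offset 0: leading byte 0xEF = 11101111 → 3-byte char #1 = EF 92 A0.
Offset 3: leading byte 0xE5 = 11100101 → 3-byte char #2 = E5 AF B5.
Offset 6: leading byte 0xF0 = 11110000 → 4-byte char #3 = F0 90 80 B9.
Offset 10: leading byte 0xEE = 11101110 → 3-byte char #4 = EE 8F 87.
Offset 13: leading byte 0xE0 = 11100000 → 3-byte char #5 = E0 A6 99.
Leading byte 0xE0 = 11100000 matches 1110xxxx → 3-byte sequence.
Byte 1: 0xE0 = 11100000, payload 0000 (4 bits).
Byte 2: 0xA6 = 10100110 (10xxxxxx ✓), payload 100110.
Byte 3: 0x99 = 10011001 (10xxxxxx ✓), payload 011001.
Concatenate: 0000100110011001 = 0x999 (16 bits → U+0999).

U+0999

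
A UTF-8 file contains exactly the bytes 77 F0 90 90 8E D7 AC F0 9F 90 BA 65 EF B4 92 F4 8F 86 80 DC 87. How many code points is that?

8

Byte at offset 0: 0x77 = 01110111 → 1-byte char (#1). Advance 1.
Byte at offset 1: 0xF0 = 11110000 → 4-byte char (#2). Advance 4.
Byte at offset 5: 0xD7 = 11010111 → 2-byte char (#3). Advance 2.
Byte at offset 7: 0xF0 = 11110000 → 4-byte char (#4). Advance 4.
Byte at offset 11: 0x65 = 01100101 → 1-byte char (#5). Advance 1.
Byte at offset 12: 0xEF = 11101111 → 3-byte char (#6). Advance 3.
Byte at offset 15: 0xF4 = 11110100 → 4-byte char (#7). Advance 4.
Byte at offset 19: 0xDC = 11011100 → 2-byte char (#8). Advance 2.
Reached end at offset 21 after 8 code points.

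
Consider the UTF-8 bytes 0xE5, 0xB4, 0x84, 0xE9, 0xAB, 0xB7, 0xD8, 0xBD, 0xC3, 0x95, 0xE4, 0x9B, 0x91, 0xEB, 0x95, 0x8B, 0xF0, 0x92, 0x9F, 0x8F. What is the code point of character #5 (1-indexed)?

Offset 0: leading byte 0xE5 = 11100101 → 3-byte char #1 = E5 B4 84.
Offset 3: leading byte 0xE9 = 11101001 → 3-byte char #2 = E9 AB B7.
Offset 6: leading byte 0xD8 = 11011000 → 2-byte char #3 = D8 BD.
Offset 8: leading byte 0xC3 = 11000011 → 2-byte char #4 = C3 95.
Offset 10: leading byte 0xE4 = 11100100 → 3-byte char #5 = E4 9B 91.
Leading byte 0xE4 = 11100100 matches 1110xxxx → 3-byte sequence.
Byte 1: 0xE4 = 11100100, payload 0100 (4 bits).
Byte 2: 0x9B = 10011011 (10xxxxxx ✓), payload 011011.
Byte 3: 0x91 = 10010001 (10xxxxxx ✓), payload 010001.
Concatenate: 0100011011010001 = 0x46D1 (16 bits → U+46D1).

U+46D1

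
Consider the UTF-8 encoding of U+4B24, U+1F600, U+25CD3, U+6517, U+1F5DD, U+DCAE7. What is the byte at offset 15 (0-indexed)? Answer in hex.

U+4B24 → 3-byte form E4 AC A4 at offsets 0–2.
U+1F600 → 4-byte form F0 9F 98 80 at offsets 3–6.
U+25CD3 → 4-byte form F0 A5 B3 93 at offsets 7–10.
U+6517 → 3-byte form E6 94 97 at offsets 11–13.
U+1F5DD → 4-byte form F0 9F 97 9D at offsets 14–17.
Offset 15 falls in char 5's range; it's byte 2 of F0 9F 97 9D = 0x9F.

0x9F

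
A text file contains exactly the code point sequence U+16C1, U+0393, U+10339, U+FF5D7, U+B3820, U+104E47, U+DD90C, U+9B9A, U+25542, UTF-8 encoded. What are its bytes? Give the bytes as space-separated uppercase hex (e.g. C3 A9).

U+16C1: 3-byte form → E1 9B 81.
U+0393: 2-byte form → CE 93.
U+10339: 4-byte form → F0 90 8C B9.
U+FF5D7: 4-byte form → F3 BF 97 97.
U+B3820: 4-byte form → F2 B3 A0 A0.
U+104E47: 4-byte form → F4 84 B9 87.
U+DD90C: 4-byte form → F3 9D A4 8C.
U+9B9A: 3-byte form → E9 AE 9A.
U+25542: 4-byte form → F0 A5 95 82.
Concatenated (32 bytes): E1 9B 81 CE 93 F0 90 8C B9 F3 BF 97 97 F2 B3 A0 A0 F4 84 B9 87 F3 9D A4 8C E9 AE 9A F0 A5 95 82.

E1 9B 81 CE 93 F0 90 8C B9 F3 BF 97 97 F2 B3 A0 A0 F4 84 B9 87 F3 9D A4 8C E9 AE 9A F0 A5 95 82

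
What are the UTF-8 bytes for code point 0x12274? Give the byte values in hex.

U+12274 = 0x12274 = 74356 decimal. In range U+10000–U+10FFFF → 4-byte form: 11110xxx 10xxxxxx 10xxxxxx 10xxxxxx.
Binary (21 bits): 000010010001001110100.
Split 3+6+6+6: 000 | 010010 | 001001 | 110100.
Byte 1: 11110000 = 0xF0.
Byte 2: 10010010 = 0x92.
Byte 3: 10001001 = 0x89.
Byte 4: 10110100 = 0xB4.

F0 92 89 B4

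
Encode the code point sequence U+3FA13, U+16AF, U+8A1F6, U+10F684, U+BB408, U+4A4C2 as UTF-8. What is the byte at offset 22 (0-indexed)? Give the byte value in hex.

0x82

U+3FA13 → 4-byte form F0 BF A8 93 at offsets 0–3.
U+16AF → 3-byte form E1 9A AF at offsets 4–6.
U+8A1F6 → 4-byte form F2 8A 87 B6 at offsets 7–10.
U+10F684 → 4-byte form F4 8F 9A 84 at offsets 11–14.
U+BB408 → 4-byte form F2 BB 90 88 at offsets 15–18.
U+4A4C2 → 4-byte form F1 8A 93 82 at offsets 19–22.
Offset 22 falls in char 6's range; it's byte 4 of F1 8A 93 82 = 0x82.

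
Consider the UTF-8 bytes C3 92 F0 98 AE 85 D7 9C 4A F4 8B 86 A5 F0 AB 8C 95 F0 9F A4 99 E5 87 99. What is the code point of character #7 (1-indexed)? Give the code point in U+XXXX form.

U+1F919

Offset 0: leading byte 0xC3 = 11000011 → 2-byte char #1 = C3 92.
Offset 2: leading byte 0xF0 = 11110000 → 4-byte char #2 = F0 98 AE 85.
Offset 6: leading byte 0xD7 = 11010111 → 2-byte char #3 = D7 9C.
Offset 8: leading byte 0x4A = 01001010 → 1-byte char #4 = 4A.
Offset 9: leading byte 0xF4 = 11110100 → 4-byte char #5 = F4 8B 86 A5.
Offset 13: leading byte 0xF0 = 11110000 → 4-byte char #6 = F0 AB 8C 95.
Offset 17: leading byte 0xF0 = 11110000 → 4-byte char #7 = F0 9F A4 99.
Leading byte 0xF0 = 11110000 matches 11110xxx → 4-byte sequence.
Byte 1: 0xF0 = 11110000, payload 000 (3 bits).
Byte 2: 0x9F = 10011111 (10xxxxxx ✓), payload 011111.
Byte 3: 0xA4 = 10100100 (10xxxxxx ✓), payload 100100.
Byte 4: 0x99 = 10011001 (10xxxxxx ✓), payload 011001.
Concatenate: 000011111100100011001 = 0x1F919 (21 bits → U+1F919).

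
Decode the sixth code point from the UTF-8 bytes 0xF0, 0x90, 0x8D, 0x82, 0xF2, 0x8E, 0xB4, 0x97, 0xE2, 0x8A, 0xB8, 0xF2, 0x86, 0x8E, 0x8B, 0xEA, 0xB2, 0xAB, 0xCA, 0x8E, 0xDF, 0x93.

Offset 0: leading byte 0xF0 = 11110000 → 4-byte char #1 = F0 90 8D 82.
Offset 4: leading byte 0xF2 = 11110010 → 4-byte char #2 = F2 8E B4 97.
Offset 8: leading byte 0xE2 = 11100010 → 3-byte char #3 = E2 8A B8.
Offset 11: leading byte 0xF2 = 11110010 → 4-byte char #4 = F2 86 8E 8B.
Offset 15: leading byte 0xEA = 11101010 → 3-byte char #5 = EA B2 AB.
Offset 18: leading byte 0xCA = 11001010 → 2-byte char #6 = CA 8E.
Leading byte 0xCA = 11001010 matches 110xxxxx → 2-byte sequence.
Byte 1: 0xCA = 11001010, payload 01010 (5 bits).
Byte 2: 0x8E = 10001110 (10xxxxxx ✓), payload 001110.
Concatenate: 01010001110 = 0x28E (11 bits → U+028E).

U+028E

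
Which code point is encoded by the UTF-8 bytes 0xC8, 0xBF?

U+023F

Leading byte 0xC8 = 11001000 matches 110xxxxx → 2-byte sequence.
Byte 1: 0xC8 = 11001000, payload 01000 (5 bits).
Byte 2: 0xBF = 10111111 (10xxxxxx ✓), payload 111111.
Concatenate: 01000111111 = 0x23F (11 bits → U+023F).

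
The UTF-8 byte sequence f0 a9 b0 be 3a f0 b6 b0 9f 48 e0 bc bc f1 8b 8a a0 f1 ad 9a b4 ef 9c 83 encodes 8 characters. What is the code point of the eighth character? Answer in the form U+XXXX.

U+F703

Offset 0: leading byte 0xF0 = 11110000 → 4-byte char #1 = F0 A9 B0 BE.
Offset 4: leading byte 0x3A = 00111010 → 1-byte char #2 = 3A.
Offset 5: leading byte 0xF0 = 11110000 → 4-byte char #3 = F0 B6 B0 9F.
Offset 9: leading byte 0x48 = 01001000 → 1-byte char #4 = 48.
Offset 10: leading byte 0xE0 = 11100000 → 3-byte char #5 = E0 BC BC.
Offset 13: leading byte 0xF1 = 11110001 → 4-byte char #6 = F1 8B 8A A0.
Offset 17: leading byte 0xF1 = 11110001 → 4-byte char #7 = F1 AD 9A B4.
Offset 21: leading byte 0xEF = 11101111 → 3-byte char #8 = EF 9C 83.
Leading byte 0xEF = 11101111 matches 1110xxxx → 3-byte sequence.
Byte 1: 0xEF = 11101111, payload 1111 (4 bits).
Byte 2: 0x9C = 10011100 (10xxxxxx ✓), payload 011100.
Byte 3: 0x83 = 10000011 (10xxxxxx ✓), payload 000011.
Concatenate: 1111011100000011 = 0xF703 (16 bits → U+F703).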